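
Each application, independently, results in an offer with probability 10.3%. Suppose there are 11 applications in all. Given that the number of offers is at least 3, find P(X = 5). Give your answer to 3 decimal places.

X ~ Binomial(11, 0.103). Want P(X=5 | X≥3) = P(X=5) / P(X≥3).
P(X=5) = C(11,5)·0.103^5·0.897^6 = 0.00279
P(X≥3) = 1 − 0.30249 − 0.38208 − 0.21937 = 0.09606
Ratio = 0.00279 / 0.09606 = 0.02904

0.029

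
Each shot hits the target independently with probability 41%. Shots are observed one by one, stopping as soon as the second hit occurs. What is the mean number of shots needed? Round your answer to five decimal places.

4.87805

Y = total shots until the second success; negative binomial with r=2, p=0.41.
E[Y] = r / p = 2 / 0.41 = 4.8780488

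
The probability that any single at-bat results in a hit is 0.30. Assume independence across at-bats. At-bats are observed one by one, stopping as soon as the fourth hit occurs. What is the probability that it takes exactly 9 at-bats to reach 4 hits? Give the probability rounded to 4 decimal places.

0.0762

Y = trial on which the fourth success occurs; negative binomial, r=4, p=0.30.
P(Y=9) = C(8,3) · p^4 · (1−p)^5
= 56 · 0.0081 · 0.16807 = 0.076237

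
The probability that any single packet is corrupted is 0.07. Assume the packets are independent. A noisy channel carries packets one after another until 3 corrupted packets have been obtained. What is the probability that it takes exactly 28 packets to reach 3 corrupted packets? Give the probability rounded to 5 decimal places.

0.01962

Y = trial on which the third success occurs; negative binomial, r=3, p=0.07.
P(Y=28) = C(27,2) · p^3 · (1−p)^25
= 351 · 0.000343 · 0.16296 = 0.0196189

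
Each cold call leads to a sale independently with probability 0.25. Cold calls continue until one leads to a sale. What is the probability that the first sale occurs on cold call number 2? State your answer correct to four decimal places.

0.1875

Geometric (trials to first success), p = 0.25.
P(Y = 2) = (1−p)^1 · p = 0.75 · 0.25 = 0.187500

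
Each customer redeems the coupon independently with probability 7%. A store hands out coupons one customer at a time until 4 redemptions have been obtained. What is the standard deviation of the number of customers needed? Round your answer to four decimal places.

Y = total customers until the fourth success; negative binomial with r=4, p=0.07.
SD(Y) = √[r(1−p)/p²] = √(759.183673) = 27.553288

27.5533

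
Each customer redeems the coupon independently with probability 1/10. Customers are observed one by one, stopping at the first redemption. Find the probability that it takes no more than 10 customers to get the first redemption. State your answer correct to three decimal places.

0.651

Y = number of customers to the first success; geometric, p = 0.10.
P(Y ≤ 10) = 1 − (1−p)^10 = 1 − 0.34868 = 0.65132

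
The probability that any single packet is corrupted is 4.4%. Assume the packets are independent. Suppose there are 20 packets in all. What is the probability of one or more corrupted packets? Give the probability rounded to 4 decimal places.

0.5934

P(at least one) = 1 − P(none) = 1 − (1 − 0.044)^20
= 1 − 0.406591 = 0.593409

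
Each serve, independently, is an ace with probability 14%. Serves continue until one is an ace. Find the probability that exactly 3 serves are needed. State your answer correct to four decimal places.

0.1035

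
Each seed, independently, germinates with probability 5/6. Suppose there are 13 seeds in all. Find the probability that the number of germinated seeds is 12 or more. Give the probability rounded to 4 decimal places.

0.3365

X ~ Binomial(13, 0.833333); P(X ≥ 12) = Σ C(13,k) p^k (1−p)^(13−k) over k:
  k=12: C(13,12)·0.833333^12·0.166667^1 = 0.243006
  k=13: C(13,13)·0.833333^13·0.166667^0 = 0.093464
Total = 0.336470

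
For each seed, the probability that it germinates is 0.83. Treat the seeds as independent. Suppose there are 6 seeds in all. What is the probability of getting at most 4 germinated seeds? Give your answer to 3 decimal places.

0.271

X ~ Binomial(6, 0.83); P(X ≤ 4) = Σ C(6,k) p^k (1−p)^(6−k) over k:
  k=0: C(6,0)·0.83^0·0.17^6 = 0.00002
  k=1: C(6,1)·0.83^1·0.17^5 = 0.00071
  k=2: C(6,2)·0.83^2·0.17^4 = 0.00863
  k=3: C(6,3)·0.83^3·0.17^3 = 0.05618
  k=4: C(6,4)·0.83^4·0.17^2 = 0.20573
Total = 0.27128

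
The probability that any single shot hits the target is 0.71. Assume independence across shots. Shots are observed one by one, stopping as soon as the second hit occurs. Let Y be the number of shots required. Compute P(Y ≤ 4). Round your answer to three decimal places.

0.924

Finishing within 4 shots ⇔ at least 2 successes in the first 4. With X ~ Binomial(4, 0.71), P(Y ≤ 4) = 1 − P(X ≤ 1).
  k=0: C(4,0)·0.71^0·0.29^4 = 0.00707
  k=1: C(4,1)·0.71^1·0.29^3 = 0.06926
1 − 0.07634 = 0.92366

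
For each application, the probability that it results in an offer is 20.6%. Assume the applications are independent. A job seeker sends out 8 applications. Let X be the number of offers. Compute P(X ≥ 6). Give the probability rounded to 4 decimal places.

0.0015

X ~ Binomial(8, 0.206); P(X ≥ 6) = Σ C(8,k) p^k (1−p)^(8−k) over k:
  k=6: C(8,6)·0.206^6·0.794^2 = 0.001349
  k=7: C(8,7)·0.206^7·0.794^1 = 0.000100
  k=8: C(8,8)·0.206^8·0.794^0 = 0.000003
Total = 0.001452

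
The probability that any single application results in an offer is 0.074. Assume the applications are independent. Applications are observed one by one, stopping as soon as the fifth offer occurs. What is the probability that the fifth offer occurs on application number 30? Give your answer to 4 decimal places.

Y = trial on which the fifth success occurs; negative binomial, r=5, p=0.074.
P(Y=30) = C(29,4) · p^5 · (1−p)^25
= 23751 · 2.219e-06 · 0.14631 = 0.007711

0.0077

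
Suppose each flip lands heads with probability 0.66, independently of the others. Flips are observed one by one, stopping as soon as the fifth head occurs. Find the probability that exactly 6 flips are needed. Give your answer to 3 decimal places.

0.213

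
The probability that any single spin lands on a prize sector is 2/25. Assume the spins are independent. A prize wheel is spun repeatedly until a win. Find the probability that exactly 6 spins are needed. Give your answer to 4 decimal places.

Geometric (trials to first success), p = 0.08.
P(Y = 6) = (1−p)^5 · p = 0.65908 · 0.08 = 0.052727

0.0527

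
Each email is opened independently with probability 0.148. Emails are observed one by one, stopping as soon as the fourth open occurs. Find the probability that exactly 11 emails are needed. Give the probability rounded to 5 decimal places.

0.01876

Y = trial on which the fourth success occurs; negative binomial, r=4, p=0.148.
P(Y=11) = C(10,3) · p^4 · (1−p)^7
= 120 · 0.00047979 · 0.32589 = 0.0187631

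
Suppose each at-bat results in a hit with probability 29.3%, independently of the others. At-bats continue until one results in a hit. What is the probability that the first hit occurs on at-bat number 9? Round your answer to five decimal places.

Geometric (trials to first success), p = 0.293.
P(Y = 9) = (1−p)^8 · p = 0.062425 · 0.293 = 0.0182904

0.01829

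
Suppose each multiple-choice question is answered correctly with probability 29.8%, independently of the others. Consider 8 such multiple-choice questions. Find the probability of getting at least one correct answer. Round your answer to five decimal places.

P(at least one) = 1 − P(none) = 1 − (1 − 0.298)^8
= 1 − 0.0589789 = 0.9410211

0.94102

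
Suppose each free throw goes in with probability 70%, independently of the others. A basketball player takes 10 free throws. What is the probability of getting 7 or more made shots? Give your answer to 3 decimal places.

X ~ Binomial(10, 0.70); P(X ≥ 7) = Σ C(10,k) p^k (1−p)^(10−k) over k:
  k=7: C(10,7)·0.70^7·0.30^3 = 0.26683
  k=8: C(10,8)·0.70^8·0.30^2 = 0.23347
  k=9: C(10,9)·0.70^9·0.30^1 = 0.12106
  k=10: C(10,10)·0.70^10·0.30^0 = 0.02825
Total = 0.64961

0.650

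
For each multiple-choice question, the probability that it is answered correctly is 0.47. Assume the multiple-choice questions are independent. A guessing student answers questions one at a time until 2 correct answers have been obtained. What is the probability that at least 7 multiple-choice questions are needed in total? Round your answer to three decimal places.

0.140

Needing more than 6 multiple-choice questions ⇔ fewer than 2 successes in the first 6. With X ~ Binomial(6, 0.47), P(Y > 6) = P(X ≤ 1).
  k=0: C(6,0)·0.47^0·0.53^6 = 0.02216
  k=1: C(6,1)·0.47^1·0.53^5 = 0.11793
P(X ≤ 1) = 0.14010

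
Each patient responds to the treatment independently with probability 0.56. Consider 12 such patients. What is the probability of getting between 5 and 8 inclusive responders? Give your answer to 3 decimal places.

0.751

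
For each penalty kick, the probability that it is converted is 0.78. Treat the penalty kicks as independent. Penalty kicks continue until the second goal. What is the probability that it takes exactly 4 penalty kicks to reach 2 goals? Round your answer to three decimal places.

0.088

Y = trial on which the second success occurs; negative binomial, r=2, p=0.78.
P(Y=4) = C(3,1) · p^2 · (1−p)^2
= 3 · 0.6084 · 0.0484 = 0.08834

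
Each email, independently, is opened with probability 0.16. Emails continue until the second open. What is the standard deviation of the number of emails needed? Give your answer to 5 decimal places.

Y = total emails until the second success; negative binomial with r=2, p=0.16.
SD(Y) = √[r(1−p)/p²] = √(65.6250000) = 8.1009259

8.10093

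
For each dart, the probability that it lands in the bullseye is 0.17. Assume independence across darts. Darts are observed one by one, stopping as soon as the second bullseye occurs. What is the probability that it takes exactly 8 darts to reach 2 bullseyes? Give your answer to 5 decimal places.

Y = trial on which the second success occurs; negative binomial, r=2, p=0.17.
P(Y=8) = C(7,1) · p^2 · (1−p)^6
= 7 · 0.0289 · 0.32694 = 0.0661400

0.06614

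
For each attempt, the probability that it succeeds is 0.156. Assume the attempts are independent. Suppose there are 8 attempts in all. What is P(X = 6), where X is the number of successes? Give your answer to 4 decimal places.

X ~ Binomial(n=8, p=0.156).
P(X=6) = C(8,6) · p^6 · (1−p)^2
= 28 · 1.4413e-05 · 0.71234 = 0.000287

0.0003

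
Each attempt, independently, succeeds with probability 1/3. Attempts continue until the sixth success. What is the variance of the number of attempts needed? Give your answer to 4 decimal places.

Y = total attempts until the sixth success; negative binomial with r=6, p=0.333333.
Var(Y) = r(1−p)/p² = 6·0.666667 / 0.333333² = 36.000000

36.0000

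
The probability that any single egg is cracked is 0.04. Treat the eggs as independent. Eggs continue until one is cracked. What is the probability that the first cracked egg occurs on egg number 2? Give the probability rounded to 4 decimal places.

0.0384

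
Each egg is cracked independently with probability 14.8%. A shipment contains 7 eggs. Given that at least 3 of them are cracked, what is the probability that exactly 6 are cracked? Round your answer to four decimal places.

X ~ Binomial(7, 0.148). Want P(X=6 | X≥3) = P(X=6) / P(X≥3).
P(X=6) = C(7,6)·0.148^6·0.852^1 = 0.000063
P(X≥3) = 1 − 0.325895 − 0.396276 − 0.206510 = 0.071320
Ratio = 0.000063 / 0.071320 = 0.000879

0.0009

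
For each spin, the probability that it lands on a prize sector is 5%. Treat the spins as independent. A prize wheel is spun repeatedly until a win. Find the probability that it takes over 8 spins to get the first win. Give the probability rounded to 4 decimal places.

Y = number of spins to the first success; geometric, p = 0.05.
P(Y > 8) = P(first 8 all fail) = (1−p)^8 = 0.663420

0.6634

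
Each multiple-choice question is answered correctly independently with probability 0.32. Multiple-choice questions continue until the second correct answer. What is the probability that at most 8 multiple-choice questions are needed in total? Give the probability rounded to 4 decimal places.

0.7822

Finishing within 8 multiple-choice questions ⇔ at least 2 successes in the first 8. With X ~ Binomial(8, 0.32), P(Y ≤ 8) = 1 − P(X ≤ 1).
  k=0: C(8,0)·0.32^0·0.68^8 = 0.045716
  k=1: C(8,1)·0.32^1·0.68^7 = 0.172109
1 − 0.217825 = 0.782175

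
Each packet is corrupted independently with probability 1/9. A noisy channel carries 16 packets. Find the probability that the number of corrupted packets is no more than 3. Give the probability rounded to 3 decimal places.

X ~ Binomial(16, 0.111111); P(X ≤ 3) = Σ C(16,k) p^k (1−p)^(16−k) over k:
  k=0: C(16,0)·0.111111^0·0.888889^16 = 0.15190
  k=1: C(16,1)·0.111111^1·0.888889^15 = 0.30380
  k=2: C(16,2)·0.111111^2·0.888889^14 = 0.28481
  k=3: C(16,3)·0.111111^3·0.888889^13 = 0.16614
Total = 0.90666

0.907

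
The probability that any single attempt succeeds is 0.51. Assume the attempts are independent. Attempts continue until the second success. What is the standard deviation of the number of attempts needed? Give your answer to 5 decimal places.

1.94108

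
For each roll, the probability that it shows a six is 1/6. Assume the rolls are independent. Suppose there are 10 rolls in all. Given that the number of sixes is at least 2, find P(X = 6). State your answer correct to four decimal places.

0.0042

X ~ Binomial(10, 0.166667). Want P(X=6 | X≥2) = P(X=6) / P(X≥2).
P(X=6) = C(10,6)·0.166667^6·0.833333^4 = 0.002171
P(X≥2) = 1 − 0.161506 − 0.323011 = 0.515483
Ratio = 0.002171 / 0.515483 = 0.004211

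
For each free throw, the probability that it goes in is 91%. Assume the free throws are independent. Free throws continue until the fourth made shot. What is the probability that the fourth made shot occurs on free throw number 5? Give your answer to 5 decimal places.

Y = trial on which the fourth success occurs; negative binomial, r=4, p=0.91.
P(Y=5) = C(4,3) · p^4 · (1−p)^1
= 4 · 0.68575 · 0.09 = 0.2468699

0.24687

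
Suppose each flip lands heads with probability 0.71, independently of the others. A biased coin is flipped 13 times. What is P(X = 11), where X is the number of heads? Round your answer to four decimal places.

0.1516

X ~ Binomial(n=13, p=0.71).
P(X=11) = C(13,11) · p^11 · (1−p)^2
= 78 · 0.023112 · 0.0841 = 0.151612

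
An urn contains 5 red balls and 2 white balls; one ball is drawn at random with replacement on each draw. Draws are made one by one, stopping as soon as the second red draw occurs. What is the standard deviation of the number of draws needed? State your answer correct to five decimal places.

1.05830

Y = total draws until the second success; negative binomial with r=2, p=0.714286.
SD(Y) = √[r(1−p)/p²] = √(1.1200000) = 1.0583005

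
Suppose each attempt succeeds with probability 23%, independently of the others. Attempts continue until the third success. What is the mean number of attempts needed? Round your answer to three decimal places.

Y = total attempts until the third success; negative binomial with r=3, p=0.23.
E[Y] = r / p = 3 / 0.23 = 13.04348

13.043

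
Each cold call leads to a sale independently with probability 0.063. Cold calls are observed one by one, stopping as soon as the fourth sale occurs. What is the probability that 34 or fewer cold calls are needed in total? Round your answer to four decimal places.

0.1638

Finishing within 34 cold calls ⇔ at least 4 successes in the first 34. With X ~ Binomial(34, 0.063), P(Y ≤ 34) = 1 − P(X ≤ 3).
  k=0: C(34,0)·0.063^0·0.937^34 = 0.109432
  k=1: C(34,1)·0.063^1·0.937^33 = 0.250165
  k=2: C(34,2)·0.063^2·0.937^32 = 0.277531
  k=3: C(34,3)·0.063^3·0.937^31 = 0.199040
1 − 0.836168 = 0.163832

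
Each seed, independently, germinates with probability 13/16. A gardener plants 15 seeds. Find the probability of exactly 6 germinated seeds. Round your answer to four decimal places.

0.0004

X ~ Binomial(n=15, p=0.8125).
P(X=6) = C(15,6) · p^6 · (1−p)^9
= 5005 · 0.2877 · 2.8643e-07 = 0.000412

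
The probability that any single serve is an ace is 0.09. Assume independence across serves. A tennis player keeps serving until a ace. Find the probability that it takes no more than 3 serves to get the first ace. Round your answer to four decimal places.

0.2464

Y = number of serves to the first success; geometric, p = 0.09.
P(Y ≤ 3) = 1 − (1−p)^3 = 1 − 0.753571 = 0.246429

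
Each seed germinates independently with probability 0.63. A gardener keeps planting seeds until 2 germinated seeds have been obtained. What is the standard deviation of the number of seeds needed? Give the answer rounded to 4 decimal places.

Y = total seeds until the second success; negative binomial with r=2, p=0.63.
SD(Y) = √[r(1−p)/p²] = √(1.864449) = 1.365448

1.3654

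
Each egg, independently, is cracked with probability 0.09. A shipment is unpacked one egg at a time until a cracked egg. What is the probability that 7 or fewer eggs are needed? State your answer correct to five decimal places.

0.48324

Y = number of eggs to the first success; geometric, p = 0.09.
P(Y ≤ 7) = 1 − (1−p)^7 = 1 − 0.5167610 = 0.4832390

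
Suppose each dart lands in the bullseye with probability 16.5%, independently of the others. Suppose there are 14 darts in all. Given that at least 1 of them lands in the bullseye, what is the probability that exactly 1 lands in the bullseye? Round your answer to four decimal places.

X ~ Binomial(14, 0.165). Want P(X=1 | X≥1) = P(X=1) / P(X≥1).
P(X=1) = C(14,1)·0.165^1·0.835^13 = 0.221583
P(X≥1) = 1 − 0.080096 = 0.919904
Ratio = 0.221583 / 0.919904 = 0.240876

0.2409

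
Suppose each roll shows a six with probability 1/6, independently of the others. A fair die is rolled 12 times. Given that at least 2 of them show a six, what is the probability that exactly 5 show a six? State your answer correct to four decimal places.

0.0459

X ~ Binomial(12, 0.166667). Want P(X=5 | X≥2) = P(X=5) / P(X≥2).
P(X=5) = C(12,5)·0.166667^5·0.833333^7 = 0.028425
P(X≥2) = 1 − 0.112157 − 0.269176 = 0.618667
Ratio = 0.028425 / 0.618667 = 0.045946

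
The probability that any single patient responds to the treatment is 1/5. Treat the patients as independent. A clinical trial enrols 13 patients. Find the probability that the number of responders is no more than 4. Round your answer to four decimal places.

0.9009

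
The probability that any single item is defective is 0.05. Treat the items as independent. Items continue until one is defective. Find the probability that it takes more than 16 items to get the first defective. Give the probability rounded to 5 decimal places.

0.44013

Y = number of items to the first success; geometric, p = 0.05.
P(Y > 16) = P(first 16 all fail) = (1−p)^16 = 0.4401267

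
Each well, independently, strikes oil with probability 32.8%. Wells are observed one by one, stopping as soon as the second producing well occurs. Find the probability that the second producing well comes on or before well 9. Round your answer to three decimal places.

0.849

Finishing within 9 wells ⇔ at least 2 successes in the first 9. With X ~ Binomial(9, 0.328), P(Y ≤ 9) = 1 − P(X ≤ 1).
  k=0: C(9,0)·0.328^0·0.672^9 = 0.02795
  k=1: C(9,1)·0.328^1·0.672^8 = 0.12276
1 − 0.15071 = 0.84929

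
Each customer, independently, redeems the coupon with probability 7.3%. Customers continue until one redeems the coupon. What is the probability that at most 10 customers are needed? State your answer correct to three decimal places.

0.531

Y = number of customers to the first success; geometric, p = 0.073.
P(Y ≤ 10) = 1 − (1−p)^10 = 1 − 0.46859 = 0.53141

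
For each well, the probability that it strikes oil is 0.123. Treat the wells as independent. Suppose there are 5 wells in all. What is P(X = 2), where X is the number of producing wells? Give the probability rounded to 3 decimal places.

0.102

X ~ Binomial(n=5, p=0.123).
P(X=2) = C(5,2) · p^2 · (1−p)^3
= 10 · 0.015129 · 0.67453 = 0.10205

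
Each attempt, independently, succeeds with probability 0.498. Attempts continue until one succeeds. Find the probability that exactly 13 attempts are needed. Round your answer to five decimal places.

Geometric (trials to first success), p = 0.498.
P(Y = 13) = (1−p)^12 · p = 0.00025612 · 0.498 = 0.0001275

0.00013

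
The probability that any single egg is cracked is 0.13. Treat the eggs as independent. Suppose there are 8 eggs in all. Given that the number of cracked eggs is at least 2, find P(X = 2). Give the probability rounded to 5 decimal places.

X ~ Binomial(8, 0.13). Want P(X=2 | X≥2) = P(X=2) / P(X≥2).
P(X=2) = C(8,2)·0.13^2·0.87^6 = 0.2051919
P(X≥2) = 1 − 0.3282117 − 0.3923450 = 0.2794433
Ratio = 0.2051919 / 0.2794433 = 0.7342881

0.73429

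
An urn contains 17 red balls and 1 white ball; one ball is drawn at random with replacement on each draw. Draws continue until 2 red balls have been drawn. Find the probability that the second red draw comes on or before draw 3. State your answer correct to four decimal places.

0.9911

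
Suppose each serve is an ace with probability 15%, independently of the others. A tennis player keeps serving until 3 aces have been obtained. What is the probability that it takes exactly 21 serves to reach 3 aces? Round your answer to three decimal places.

Y = trial on which the third success occurs; negative binomial, r=3, p=0.15.
P(Y=21) = C(20,2) · p^3 · (1−p)^18
= 190 · 0.003375 · 0.053646 = 0.03440

0.034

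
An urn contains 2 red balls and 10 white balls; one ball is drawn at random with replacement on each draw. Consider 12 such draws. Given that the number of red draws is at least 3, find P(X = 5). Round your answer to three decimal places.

X ~ Binomial(12, 0.166667). Want P(X=5 | X≥3) = P(X=5) / P(X≥3).
P(X=5) = C(12,5)·0.166667^5·0.833333^7 = 0.02842
P(X≥3) = 1 − 0.11216 − 0.26918 − 0.29609 = 0.32257
Ratio = 0.02842 / 0.32257 = 0.08812

0.088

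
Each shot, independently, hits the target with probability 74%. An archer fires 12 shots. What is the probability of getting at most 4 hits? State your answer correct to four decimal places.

0.0036

X ~ Binomial(12, 0.74); P(X ≤ 4) = Σ C(12,k) p^k (1−p)^(12−k) over k:
  k=0: C(12,0)·0.74^0·0.26^12 = 0.000000
  k=1: C(12,1)·0.74^1·0.26^11 = 0.000003
  k=2: C(12,2)·0.74^2·0.26^10 = 0.000051
  k=3: C(12,3)·0.74^3·0.26^9 = 0.000484
  k=4: C(12,4)·0.74^4·0.26^8 = 0.003100
Total = 0.003638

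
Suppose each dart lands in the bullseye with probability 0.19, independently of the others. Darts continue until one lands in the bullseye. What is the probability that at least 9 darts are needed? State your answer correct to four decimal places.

Y = number of darts to the first success; geometric, p = 0.19.
P(Y > 8) = P(first 8 all fail) = (1−p)^8 = 0.185302

0.1853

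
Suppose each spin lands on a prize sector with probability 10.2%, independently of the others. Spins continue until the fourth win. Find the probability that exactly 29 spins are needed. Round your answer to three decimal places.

0.024

Y = trial on which the fourth success occurs; negative binomial, r=4, p=0.102.
P(Y=29) = C(28,3) · p^4 · (1−p)^25
= 3276 · 0.00010824 · 0.067906 = 0.02408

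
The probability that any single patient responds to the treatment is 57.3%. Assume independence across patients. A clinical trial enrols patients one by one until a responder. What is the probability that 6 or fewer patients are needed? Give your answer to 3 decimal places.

Y = number of patients to the first success; geometric, p = 0.573.
P(Y ≤ 6) = 1 − (1−p)^6 = 1 − 0.00606 = 0.99394

0.994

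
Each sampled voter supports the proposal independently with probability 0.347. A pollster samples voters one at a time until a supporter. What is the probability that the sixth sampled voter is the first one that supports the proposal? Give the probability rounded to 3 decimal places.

Geometric (trials to first success), p = 0.347.
P(Y = 6) = (1−p)^5 · p = 0.11873 · 0.347 = 0.04120

0.041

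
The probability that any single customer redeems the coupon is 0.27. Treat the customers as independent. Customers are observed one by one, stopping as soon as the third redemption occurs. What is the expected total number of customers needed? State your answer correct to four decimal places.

11.1111

Y = total customers until the third success; negative binomial with r=3, p=0.27.
E[Y] = r / p = 3 / 0.27 = 11.111111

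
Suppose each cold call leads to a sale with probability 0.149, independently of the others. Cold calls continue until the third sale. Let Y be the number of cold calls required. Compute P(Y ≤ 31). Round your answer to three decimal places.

Finishing within 31 cold calls ⇔ at least 3 successes in the first 31. With X ~ Binomial(31, 0.149), P(Y ≤ 31) = 1 − P(X ≤ 2).
  k=0: C(31,0)·0.149^0·0.851^31 = 0.00673
  k=1: C(31,1)·0.149^1·0.851^30 = 0.03651
  k=2: C(31,2)·0.149^2·0.851^29 = 0.09589
1 − 0.13913 = 0.86087

0.861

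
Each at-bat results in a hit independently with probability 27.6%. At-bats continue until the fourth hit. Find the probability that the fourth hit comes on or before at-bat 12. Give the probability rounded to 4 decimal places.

0.4326

Finishing within 12 at-bats ⇔ at least 4 successes in the first 12. With X ~ Binomial(12, 0.276), P(Y ≤ 12) = 1 − P(X ≤ 3).
  k=0: C(12,0)·0.276^0·0.724^12 = 0.020743
  k=1: C(12,1)·0.276^1·0.724^11 = 0.094889
  k=2: C(12,2)·0.276^2·0.724^10 = 0.198952
  k=3: C(12,3)·0.276^3·0.724^9 = 0.252812
1 − 0.567395 = 0.432605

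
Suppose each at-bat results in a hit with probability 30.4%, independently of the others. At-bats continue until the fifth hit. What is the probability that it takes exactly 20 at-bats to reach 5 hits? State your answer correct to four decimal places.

0.0438

Y = trial on which the fifth success occurs; negative binomial, r=5, p=0.304.
P(Y=20) = C(19,4) · p^5 · (1−p)^15
= 3876 · 0.0025964 · 0.0043565 = 0.043842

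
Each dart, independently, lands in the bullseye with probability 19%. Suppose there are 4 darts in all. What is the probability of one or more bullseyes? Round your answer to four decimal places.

0.5695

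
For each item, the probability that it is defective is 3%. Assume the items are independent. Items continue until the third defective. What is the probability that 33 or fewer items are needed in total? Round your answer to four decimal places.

0.0756

Finishing within 33 items ⇔ at least 3 successes in the first 33. With X ~ Binomial(33, 0.03), P(Y ≤ 33) = 1 − P(X ≤ 2).
  k=0: C(33,0)·0.03^0·0.97^33 = 0.365988
  k=1: C(33,1)·0.03^1·0.97^32 = 0.373534
  k=2: C(33,2)·0.03^2·0.97^31 = 0.184842
1 − 0.924365 = 0.075635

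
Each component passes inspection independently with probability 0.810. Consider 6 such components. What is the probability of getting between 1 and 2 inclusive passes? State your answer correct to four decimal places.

X ~ Binomial(6, 0.81); P(1 ≤ X ≤ 2) = Σ C(6,k) p^k (1−p)^(6−k) over k:
  k=1: C(6,1)·0.81^1·0.19^5 = 0.001203
  k=2: C(6,2)·0.81^2·0.19^4 = 0.012826
Total = 0.014029

0.0140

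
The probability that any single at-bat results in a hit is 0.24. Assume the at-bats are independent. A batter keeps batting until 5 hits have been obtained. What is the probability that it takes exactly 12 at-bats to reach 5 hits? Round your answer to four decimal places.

0.0385

Y = trial on which the fifth success occurs; negative binomial, r=5, p=0.24.
P(Y=12) = C(11,4) · p^5 · (1−p)^7
= 330 · 0.00079626 · 0.14645 = 0.038483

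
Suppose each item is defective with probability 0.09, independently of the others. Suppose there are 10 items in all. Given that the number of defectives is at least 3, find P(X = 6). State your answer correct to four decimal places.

X ~ Binomial(10, 0.09). Want P(X=6 | X≥3) = P(X=6) / P(X≥3).
P(X=6) = C(10,6)·0.09^6·0.91^4 = 0.000077
P(X≥3) = 1 − 0.389416 − 0.385137 − 0.171407 = 0.054040
Ratio = 0.000077 / 0.054040 = 0.001416

0.0014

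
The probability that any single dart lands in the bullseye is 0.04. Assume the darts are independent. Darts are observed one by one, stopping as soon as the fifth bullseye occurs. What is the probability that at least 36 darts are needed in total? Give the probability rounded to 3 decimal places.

0.988

Needing more than 35 darts ⇔ fewer than 5 successes in the first 35. With X ~ Binomial(35, 0.04), P(Y > 35) = P(X ≤ 4).
  k=0: C(35,0)·0.04^0·0.96^35 = 0.23960
  k=1: C(35,1)·0.04^1·0.96^34 = 0.34942
  k=2: C(35,2)·0.04^2·0.96^33 = 0.24751
  k=3: C(35,3)·0.04^3·0.96^32 = 0.11344
  k=4: C(35,4)·0.04^4·0.96^31 = 0.03781
P(X ≤ 4) = 0.98779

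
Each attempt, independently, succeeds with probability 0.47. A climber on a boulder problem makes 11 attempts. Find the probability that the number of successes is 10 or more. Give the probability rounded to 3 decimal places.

0.003

X ~ Binomial(11, 0.47); P(X ≥ 10) = Σ C(11,k) p^k (1−p)^(11−k) over k:
  k=10: C(11,10)·0.47^10·0.53^1 = 0.00307
  k=11: C(11,11)·0.47^11·0.53^0 = 0.00025
Total = 0.00331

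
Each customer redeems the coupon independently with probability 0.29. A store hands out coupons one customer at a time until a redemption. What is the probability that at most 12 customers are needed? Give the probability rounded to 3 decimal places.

Y = number of customers to the first success; geometric, p = 0.29.
P(Y ≤ 12) = 1 − (1−p)^12 = 1 − 0.01641 = 0.98359

0.984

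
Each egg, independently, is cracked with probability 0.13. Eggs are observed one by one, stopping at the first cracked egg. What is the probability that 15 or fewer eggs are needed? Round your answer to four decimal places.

Y = number of eggs to the first success; geometric, p = 0.13.
P(Y ≤ 15) = 1 − (1−p)^15 = 1 − 0.123819 = 0.876181

0.8762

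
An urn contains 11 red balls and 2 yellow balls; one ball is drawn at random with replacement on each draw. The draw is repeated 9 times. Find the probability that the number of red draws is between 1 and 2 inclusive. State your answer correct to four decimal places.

0.0001

X ~ Binomial(9, 0.846154); P(1 ≤ X ≤ 2) = Σ C(9,k) p^k (1−p)^(9−k) over k:
  k=1: C(9,1)·0.846154^1·0.153846^8 = 0.000002
  k=2: C(9,2)·0.846154^2·0.153846^7 = 0.000053
Total = 0.000055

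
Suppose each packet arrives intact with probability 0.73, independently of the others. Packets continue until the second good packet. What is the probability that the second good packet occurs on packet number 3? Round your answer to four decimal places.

Y = trial on which the second success occurs; negative binomial, r=2, p=0.73.
P(Y=3) = C(2,1) · p^2 · (1−p)^1
= 2 · 0.5329 · 0.27 = 0.287766

0.2878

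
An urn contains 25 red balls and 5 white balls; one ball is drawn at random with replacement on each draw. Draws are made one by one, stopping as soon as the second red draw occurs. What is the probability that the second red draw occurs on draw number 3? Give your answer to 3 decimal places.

0.231

Y = trial on which the second success occurs; negative binomial, r=2, p=0.833333.
P(Y=3) = C(2,1) · p^2 · (1−p)^1
= 2 · 0.69444 · 0.16667 = 0.23148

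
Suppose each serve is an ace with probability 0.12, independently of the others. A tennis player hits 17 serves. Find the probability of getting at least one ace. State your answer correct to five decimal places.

0.88618

P(at least one) = 1 − P(none) = 1 − (1 − 0.12)^17
= 1 − 0.1138166 = 0.8861834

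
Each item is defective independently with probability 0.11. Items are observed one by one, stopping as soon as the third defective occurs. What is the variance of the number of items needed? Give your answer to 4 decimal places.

Y = total items until the third success; negative binomial with r=3, p=0.11.
Var(Y) = r(1−p)/p² = 3·0.89 / 0.11² = 220.661157

220.6612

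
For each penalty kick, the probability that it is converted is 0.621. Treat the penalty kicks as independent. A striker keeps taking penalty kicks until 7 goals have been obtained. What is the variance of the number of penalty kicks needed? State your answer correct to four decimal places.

Y = total penalty kicks until the seventh success; negative binomial with r=7, p=0.621.
Var(Y) = r(1−p)/p² = 7·0.379 / 0.621² = 6.879455

6.8795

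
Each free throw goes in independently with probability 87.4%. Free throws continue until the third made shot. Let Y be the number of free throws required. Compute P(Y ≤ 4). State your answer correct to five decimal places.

Finishing within 4 free throws ⇔ at least 3 successes in the first 4. With X ~ Binomial(4, 0.874), P(Y ≤ 4) = 1 − P(X ≤ 2).
  k=0: C(4,0)·0.874^0·0.126^4 = 0.0002520
  k=1: C(4,1)·0.874^1·0.126^3 = 0.0069933
  k=2: C(4,2)·0.874^2·0.126^2 = 0.0727638
1 − 0.0800091 = 0.9199909

0.91999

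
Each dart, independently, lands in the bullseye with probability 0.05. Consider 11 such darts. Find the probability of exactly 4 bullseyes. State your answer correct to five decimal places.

X ~ Binomial(n=11, p=0.05).
P(X=4) = C(11,4) · p^4 · (1−p)^7
= 330 · 6.25e-06 · 0.69834 = 0.0014403

0.00144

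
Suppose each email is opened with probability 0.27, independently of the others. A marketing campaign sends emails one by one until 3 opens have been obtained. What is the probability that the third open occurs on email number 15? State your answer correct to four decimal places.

Y = trial on which the third success occurs; negative binomial, r=3, p=0.27.
P(Y=15) = C(14,2) · p^3 · (1−p)^12
= 91 · 0.019683 · 0.022902 = 0.041021

0.0410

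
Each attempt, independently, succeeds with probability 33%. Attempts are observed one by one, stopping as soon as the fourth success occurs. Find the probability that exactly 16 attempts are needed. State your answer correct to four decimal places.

0.0442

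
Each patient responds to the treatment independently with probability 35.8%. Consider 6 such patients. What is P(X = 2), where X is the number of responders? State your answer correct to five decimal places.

X ~ Binomial(n=6, p=0.358).
P(X=2) = C(6,2) · p^2 · (1−p)^4
= 15 · 0.12816 · 0.16988 = 0.3265859

0.32659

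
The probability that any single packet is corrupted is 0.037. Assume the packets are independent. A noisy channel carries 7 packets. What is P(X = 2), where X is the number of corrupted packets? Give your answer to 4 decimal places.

0.0238

X ~ Binomial(n=7, p=0.037).
P(X=2) = C(7,2) · p^2 · (1−p)^5
= 21 · 0.001369 · 0.82819 = 0.023810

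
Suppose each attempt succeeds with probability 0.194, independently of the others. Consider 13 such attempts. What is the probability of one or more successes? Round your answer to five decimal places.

P(at least one) = 1 − P(none) = 1 − (1 − 0.194)^13
= 1 − 0.0605837 = 0.9394163

0.93942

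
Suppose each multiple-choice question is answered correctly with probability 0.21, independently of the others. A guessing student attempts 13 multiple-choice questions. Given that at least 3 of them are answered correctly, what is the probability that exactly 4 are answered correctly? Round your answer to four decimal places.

0.3117

X ~ Binomial(13, 0.21). Want P(X=4 | X≥3) = P(X=4) / P(X≥3).
P(X=4) = C(13,4)·0.21^4·0.79^9 = 0.166658
P(X≥3) = 1 − 0.046682 − 0.161320 − 0.257295 = 0.534703
Ratio = 0.166658 / 0.534703 = 0.311684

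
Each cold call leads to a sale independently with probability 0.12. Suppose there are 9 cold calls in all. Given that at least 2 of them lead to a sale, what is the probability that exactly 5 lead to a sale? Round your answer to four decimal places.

X ~ Binomial(9, 0.12). Want P(X=5 | X≥2) = P(X=5) / P(X≥2).
P(X=5) = C(9,5)·0.12^5·0.88^4 = 0.001880
P(X≥2) = 1 − 0.316478 − 0.388405 = 0.295116
Ratio = 0.001880 / 0.295116 = 0.006371

0.0064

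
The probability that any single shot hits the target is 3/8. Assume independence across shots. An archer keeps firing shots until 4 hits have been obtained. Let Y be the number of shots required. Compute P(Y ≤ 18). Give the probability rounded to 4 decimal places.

0.9485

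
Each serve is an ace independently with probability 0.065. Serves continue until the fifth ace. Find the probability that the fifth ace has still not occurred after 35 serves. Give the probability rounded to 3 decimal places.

Needing more than 35 serves ⇔ fewer than 5 successes in the first 35. With X ~ Binomial(35, 0.065), P(Y > 35) = P(X ≤ 4).
  k=0: C(35,0)·0.065^0·0.935^35 = 0.09515
  k=1: C(35,1)·0.065^1·0.935^34 = 0.23151
  k=2: C(35,2)·0.065^2·0.935^33 = 0.27361
  k=3: C(35,3)·0.065^3·0.935^32 = 0.20923
  k=4: C(35,4)·0.065^4·0.935^31 = 0.11636
P(X ≤ 4) = 0.92586

0.926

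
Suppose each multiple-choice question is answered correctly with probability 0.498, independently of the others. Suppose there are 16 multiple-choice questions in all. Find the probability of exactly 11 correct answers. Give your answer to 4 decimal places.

0.0651

X ~ Binomial(n=16, p=0.498).
P(X=11) = C(16,11) · p^11 · (1−p)^5
= 4368 · 0.00046722 · 0.03188 = 0.065061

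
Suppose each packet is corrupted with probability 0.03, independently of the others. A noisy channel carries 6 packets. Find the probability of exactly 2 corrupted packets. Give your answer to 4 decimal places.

0.0120

X ~ Binomial(n=6, p=0.03).
P(X=2) = C(6,2) · p^2 · (1−p)^4
= 15 · 0.0009 · 0.88529 = 0.011951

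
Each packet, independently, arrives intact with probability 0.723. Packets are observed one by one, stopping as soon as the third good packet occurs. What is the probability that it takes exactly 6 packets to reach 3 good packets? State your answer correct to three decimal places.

Y = trial on which the third success occurs; negative binomial, r=3, p=0.723.
P(Y=6) = C(5,2) · p^3 · (1−p)^3
= 10 · 0.37793 · 0.021254 = 0.08033

0.080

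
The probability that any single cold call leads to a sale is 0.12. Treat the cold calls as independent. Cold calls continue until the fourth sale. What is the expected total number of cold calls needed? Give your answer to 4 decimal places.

33.3333

Y = total cold calls until the fourth success; negative binomial with r=4, p=0.12.
E[Y] = r / p = 4 / 0.12 = 33.333333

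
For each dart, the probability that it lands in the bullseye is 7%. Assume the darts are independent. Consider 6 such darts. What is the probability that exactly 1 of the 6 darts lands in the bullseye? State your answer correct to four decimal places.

0.2922

X ~ Binomial(n=6, p=0.07).
P(X=1) = C(6,1) · p^1 · (1−p)^5
= 6 · 0.07 · 0.69569 = 0.292189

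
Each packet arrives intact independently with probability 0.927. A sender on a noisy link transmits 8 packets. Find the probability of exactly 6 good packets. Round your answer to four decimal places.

0.0947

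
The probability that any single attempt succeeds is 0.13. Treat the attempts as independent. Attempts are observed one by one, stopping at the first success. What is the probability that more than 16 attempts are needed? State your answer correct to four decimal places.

0.1077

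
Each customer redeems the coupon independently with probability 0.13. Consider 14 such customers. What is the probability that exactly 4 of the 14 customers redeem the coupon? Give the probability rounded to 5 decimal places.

0.07102

X ~ Binomial(n=14, p=0.13).
P(X=4) = C(14,4) · p^4 · (1−p)^10
= 1001 · 0.00028561 · 0.24842 = 0.0710232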